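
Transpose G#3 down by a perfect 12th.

The twelfth's letter: G down five letter names plus an octave → C.
A perfect twelfth is 19 semitones; 19 semitones down from G#3 gives C#2.

C#2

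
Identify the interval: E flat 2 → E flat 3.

E to E is the same letter name, plus an octave, so the interval is some kind of octave.
Counting semitones, Eb2→Eb3 is 12, which is the perfect octave.

P8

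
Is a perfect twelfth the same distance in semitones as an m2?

A perfect twelfth spans 19 semitones; a minor second spans 1 semitone. They differ by 18.

No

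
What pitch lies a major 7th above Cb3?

The seventh takes the letter from C up to B.
Moving 11 semitones up from Cb3 (the size of a major seventh) reaches Bb3.

Bb3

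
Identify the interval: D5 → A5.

perfect fifth

D to A spans five letter names (D-E-F-G-A) — that makes it a fifth of some quality.
The perfect fifth spans 7 semitones, and D5 to A5 is exactly 7 semitones — so this is a perfect fifth.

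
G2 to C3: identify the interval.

perfect 4th

G to C spans four letter names (G-A-B-C), so the interval is some kind of fourth.
Counting semitones, G2→C3 is 5, which is the perfect fourth.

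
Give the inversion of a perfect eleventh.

P5

First reduce the compound perfect eleventh to its simple form, a perfect fourth.
Inverted interval numbers add to nine, so a fourth pairs with a fifth (4 + 5 = 9).
Quality inverts too: perfect stays perfect. That makes the inversion a perfect fifth.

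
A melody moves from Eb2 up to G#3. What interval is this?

augmented tenth

E to G spans three letter names (E-F-G), plus an octave: a tenth.
The major tenth is 16 semitones; here we have 17, one semitone wider: augmented.
(Equivalently, a compound augmented third: an augmented third plus an octave.)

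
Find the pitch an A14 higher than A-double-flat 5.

Seven letters up from A (plus an octave) reaches G.
Moving 24 semitones up from Abb5 (the size of an augmented fourteenth) reaches G7.

G 7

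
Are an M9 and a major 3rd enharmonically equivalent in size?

No

A major ninth spans 14 semitones; a major third spans 4 semitones. They differ by 10.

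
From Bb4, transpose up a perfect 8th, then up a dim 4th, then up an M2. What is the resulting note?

Up a perfect octave from Bb4: Bb5 (12 semitones up).
Up a diminished fourth from Bb5: Ebb6 (4 semitones up).
A major second up from Ebb6 is Fb6.

Fb6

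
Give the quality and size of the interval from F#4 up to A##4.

F to A spans three letter names (F-G-A) — that makes it a third of some quality.
The major third is 4 semitones; here we have 5, one semitone wider: augmented.

augmented third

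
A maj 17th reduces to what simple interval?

major 3rd

Subtracting seven from the interval number removes an octave: 17 − 14 = 3.
So a major seventeenth is 2 octaves plus a major third. The quality is unchanged.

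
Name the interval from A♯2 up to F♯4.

minor thirteenth

A to F spans six letter names (A-B-C-D-E-F), plus an octave: a thirteenth.
A#2 to F#4 is 20 semitones, a half step short of the major thirteenth (21), so this is minor.
(Equivalently, a compound minor sixth: a minor sixth plus an octave.)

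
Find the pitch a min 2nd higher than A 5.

The second takes the letter from A up to B.
Moving 1 semitone up from A5 (the size of a minor second) reaches Bb5.

B flat 5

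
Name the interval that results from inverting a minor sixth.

Interval numbers invert to sum to nine: 6 + 3 = 9, so a sixth inverts to a third.
The quality also flips — minor becomes major — giving a major third.

major third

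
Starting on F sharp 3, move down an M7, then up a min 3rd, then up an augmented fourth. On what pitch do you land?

E 3

F#3 down a major seventh → G2 (11 semitones).
Up a minor third from G2: Bb2 (3 semitones up).
An augmented fourth up from Bb2 is E3.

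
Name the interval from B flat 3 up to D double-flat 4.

d3

B to D spans three letter names (B-C-D): a third.
The major third is 4 semitones; here we have 2, two semitones narrower: diminished.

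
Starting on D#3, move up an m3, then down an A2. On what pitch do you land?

Eb3

A minor third up from D#3 is F#3.
F#3 down an augmented second → Eb3 (3 semitones).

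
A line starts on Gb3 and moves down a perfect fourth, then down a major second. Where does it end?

Down a perfect fourth from Gb3: Db3 (5 semitones down).
Down a major second from Db3: Cb3 (2 semitones down).

Cb3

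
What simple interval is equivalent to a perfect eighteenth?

perfect 4th

Take out 2 octaves (14 from the number): 18 − 14 = 4.
So a perfect eighteenth is 2 octaves plus a perfect fourth. The quality is unchanged.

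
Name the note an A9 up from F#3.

Two letters up from F (plus an octave) reaches G.
Moving 15 semitones up from F#3 (the size of an augmented ninth) reaches G##4.

G##4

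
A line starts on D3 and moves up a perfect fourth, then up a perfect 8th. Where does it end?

G4

D3 up a perfect fourth → G3 (5 semitones).
Up a perfect octave from G3: G4 (12 semitones up).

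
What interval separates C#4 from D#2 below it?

Descending from C#4 to D#2 is the same interval as ascending D#2 to C#4.
D to C spans seven letter names (D-E-F-G-A-B-C), plus an octave: a fourteenth.
At 22 semitones, D#2→C#4 falls one short of a major fourteenth: minor.
(Equivalently, a compound minor seventh: a minor seventh plus an octave.)

m14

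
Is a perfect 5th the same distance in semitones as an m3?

A perfect fifth spans 7 semitones; a minor third spans 3 semitones. They differ by 4.

No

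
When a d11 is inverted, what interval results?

augmented fifth

First reduce the compound diminished eleventh to its simple form, a diminished fourth.
Inverted interval numbers add to nine, so a fourth pairs with a fifth (4 + 5 = 9).
Quality inverts too: diminished becomes augmented. That makes the inversion an augmented fifth.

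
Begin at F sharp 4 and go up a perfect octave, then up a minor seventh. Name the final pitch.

E 6

Up a perfect octave from F#4: F#5 (12 semitones up).
F#5 up a minor seventh → E6 (10 semitones).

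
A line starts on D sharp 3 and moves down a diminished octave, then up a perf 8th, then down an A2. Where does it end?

A diminished octave down from D#3 is D##2.
Up a perfect octave from D##2: D##3 (12 semitones up).
D##3 down an augmented second → C#3 (3 semitones).

C sharp 3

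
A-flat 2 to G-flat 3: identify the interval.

A to G spans seven letter names (A-B-C-D-E-F-G): a seventh.
Ab2 to Gb3 is 10 semitones, a half step short of the major seventh (11), so this is minor.

minor seventh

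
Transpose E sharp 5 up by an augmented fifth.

Five letter names up from E: B.
An augmented fifth is 8 semitones; 8 semitones up from E#5 gives B##5.

B double-sharp 5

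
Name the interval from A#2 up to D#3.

A to D spans four letter names (A-B-C-D), so the interval is some kind of fourth.
The perfect fourth spans 5 semitones, and A#2 to D#3 is exactly 5 semitones — so this is a perfect fourth.

P4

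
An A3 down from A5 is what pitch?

Fb5

Counting three letter names down from A lands on F.
An augmented third spans 5 semitones, so from A5 the target pitch is Fb5.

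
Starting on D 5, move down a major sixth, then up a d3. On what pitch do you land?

A double-flat 4

Down a major sixth from D5: F4 (9 semitones down).
F4 up a diminished third → Abb4 (2 semitones).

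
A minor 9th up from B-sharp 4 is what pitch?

Counting two letter names plus an octave up from B lands on C.
Moving 13 semitones up from B#4 (the size of a minor ninth) reaches C#6.

C-sharp 6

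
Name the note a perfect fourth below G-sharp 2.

D-sharp 2

Four letter names down from G: D.
A perfect fourth spans 5 semitones, so from G#2 the target pitch is D#2.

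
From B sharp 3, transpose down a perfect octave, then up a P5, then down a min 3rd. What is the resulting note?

D double-sharp 3

A perfect octave down from B#3 is B#2.
A perfect fifth up from B#2 is F##3.
Down a minor third from F##3: D##3 (3 semitones down).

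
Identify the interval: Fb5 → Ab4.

minor 6th

Descending from Fb5 to Ab4 is the same interval as ascending Ab4 to Fb5.
A to F spans six letter names (A-B-C-D-E-F) — that makes it a sixth of some quality.
A major sixth would be 9 semitones, but Ab4 to Fb5 is 8 — one semitone narrower, making it a minor sixth.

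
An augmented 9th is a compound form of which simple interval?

Each octave removed subtracts seven from the number: 9 − 7 = 2.
That makes an augmented ninth a compound augmented second — an octave plus an augmented second.

A2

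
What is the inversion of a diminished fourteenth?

First reduce the compound diminished fourteenth to its simple form, a diminished seventh.
Inverted interval numbers add to nine, so a seventh pairs with a second (7 + 2 = 9).
And diminished becomes augmented under inversion, so we get an augmented second.

A2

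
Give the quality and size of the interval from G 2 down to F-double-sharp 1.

Descending from G2 to F##1 is the same interval as ascending F##1 to G2.
F to G spans two letter names (F-G), plus an octave — that makes it a ninth of some quality.
The major ninth is 14 semitones; here we have 12, two semitones narrower: diminished.

diminished 9th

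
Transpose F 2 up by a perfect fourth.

B-flat 2

Counting four letter names up from F lands on B.
A perfect fourth spans 5 semitones, so from F2 the target pitch is Bb2.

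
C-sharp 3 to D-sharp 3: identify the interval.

major second

C to D spans two letter names (C-D) — that makes it a second of some quality.
C#3 to D#3 is 2 semitones, matching the major second exactly, so the quality is major.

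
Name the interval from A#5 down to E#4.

perfect eleventh

Descending from A#5 to E#4 is the same interval as ascending E#4 to A#5.
E to A spans four letter names (E-F-G-A), plus an octave — that makes it an eleventh of some quality.
The perfect eleventh spans 17 semitones, and E#4 to A#5 is exactly 17 semitones — so this is a perfect eleventh.
(Equivalently, a compound perfect fourth: a perfect fourth plus an octave.)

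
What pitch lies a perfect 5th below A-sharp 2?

Five letter names down from A: D.
Moving 7 semitones down from A#2 (the size of a perfect fifth) reaches D#2.

D-sharp 2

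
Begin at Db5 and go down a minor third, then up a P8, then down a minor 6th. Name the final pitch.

D5

Down a minor third from Db5: Bb4 (3 semitones down).
Up a perfect octave from Bb4: Bb5 (12 semitones up).
Down a minor sixth from Bb5: D5 (8 semitones down).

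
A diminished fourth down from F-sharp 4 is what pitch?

The fourth takes the letter from F down to C.
A diminished fourth spans 4 semitones, so from F#4 the target pitch is C##4.

C-double-sharp 4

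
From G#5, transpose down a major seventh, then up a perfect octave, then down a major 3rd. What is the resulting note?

G#5 down a major seventh → A4 (11 semitones).
Up a perfect octave from A4: A5 (12 semitones up).
A major third down from A5 is F5.

F5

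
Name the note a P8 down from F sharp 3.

The letter stays F (same as the start), shifted an octave down.
Moving 12 semitones down from F#3 (the size of a perfect octave) reaches F#2.

F sharp 2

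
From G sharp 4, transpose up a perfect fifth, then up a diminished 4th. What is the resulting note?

A perfect fifth up from G#4 is D#5.
A diminished fourth up from D#5 is G5.

G 5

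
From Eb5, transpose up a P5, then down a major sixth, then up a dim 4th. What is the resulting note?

Eb5 up a perfect fifth → Bb5 (7 semitones).
Bb5 down a major sixth → Db5 (9 semitones).
Up a diminished fourth from Db5: Gbb5 (4 semitones up).

Gbb5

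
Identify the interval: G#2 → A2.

minor second

G to A spans two letter names (G-A) — that makes it a second of some quality.
G#2 to A2 is 1 semitone, a half step short of the major second (2), so this is minor.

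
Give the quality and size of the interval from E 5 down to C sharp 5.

m3

Descending from E5 to C#5 is the same interval as ascending C#5 to E5.
C to E spans three letter names (C-D-E), so the interval is some kind of third.
At 3 semitones, C#5→E5 falls one short of a major third: minor.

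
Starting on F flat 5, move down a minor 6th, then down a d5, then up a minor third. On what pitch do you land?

F 4

Fb5 down a minor sixth → Ab4 (8 semitones).
A diminished fifth down from Ab4 is D4.
D4 up a minor third → F4 (3 semitones).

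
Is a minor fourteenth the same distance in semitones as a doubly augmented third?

No

22 semitones (minor fourteenth) vs 6 semitones (doubly augmented third): not equal.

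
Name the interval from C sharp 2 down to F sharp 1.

perfect fifth

Descending from C#2 to F#1 is the same interval as ascending F#1 to C#2.
F to C spans five letter names (F-G-A-B-C), so the interval is some kind of fifth.
Counting semitones, F#1→C#2 is 7, which is the perfect fifth.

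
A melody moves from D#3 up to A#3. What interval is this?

D to A spans five letter names (D-E-F-G-A): a fifth.
D#3 to A#3 is 7 semitones, matching the perfect fifth exactly, so the quality is perfect.

perfect fifth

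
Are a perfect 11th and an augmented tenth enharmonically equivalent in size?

A perfect eleventh spans 17 semitones, and an augmented tenth also spans 17 semitones — they're enharmonic.

Yes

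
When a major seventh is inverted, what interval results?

m2

The rule of nine gives the new number: 9 − 7 = 2, so a seventh becomes a second.
The quality also flips — major becomes minor — giving a minor second.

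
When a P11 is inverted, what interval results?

First reduce the compound perfect eleventh to its simple form, a perfect fourth.
Inverted interval numbers add to nine, so a fourth pairs with a fifth (4 + 5 = 9).
The quality also flips — perfect stays perfect — giving a perfect fifth.

perfect 5th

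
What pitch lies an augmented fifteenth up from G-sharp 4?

G-double-sharp 6

For a fifteenth the letter name doesn't change: still G, two octaves up.
An augmented fifteenth spans 25 semitones, so from G#4 the target pitch is G##6.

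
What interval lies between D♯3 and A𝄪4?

A12

D to A spans five letter names (D-E-F-G-A), plus an octave — that makes it a twelfth of some quality.
A perfect twelfth would be 19 semitones; D#3 to A##4 is 20, one semitone wider, so the interval is augmented.
(Equivalently, a compound augmented fifth: an augmented fifth plus an octave.)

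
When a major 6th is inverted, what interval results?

The rule of nine gives the new number: 9 − 6 = 3, so a sixth becomes a third.
And major becomes minor under inversion, so we get a minor third.

minor third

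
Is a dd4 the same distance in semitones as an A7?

3 semitones (doubly diminished fourth) vs 12 semitones (augmented seventh): not equal.

No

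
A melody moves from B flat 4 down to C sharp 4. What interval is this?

d7

Descending from Bb4 to C#4 is the same interval as ascending C#4 to Bb4.
C to B spans seven letter names (C-D-E-F-G-A-B): a seventh.
The major seventh is 11 semitones; here we have 9, two semitones narrower: diminished.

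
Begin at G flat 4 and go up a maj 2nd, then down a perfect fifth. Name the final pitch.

D flat 4

Up a major second from Gb4: Ab4 (2 semitones up).
A perfect fifth down from Ab4 is Db4.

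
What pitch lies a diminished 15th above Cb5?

Cbb7

For a fifteenth the letter name doesn't change: still C, two octaves up.
A diminished fifteenth is 23 semitones; 23 semitones up from Cb5 gives Cbb7.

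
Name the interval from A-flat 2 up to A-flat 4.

perfect 15th

A to A is the same letter name, plus 2 octaves: a fifteenth.
Ab2 to Ab4 is 24 semitones, matching the perfect fifteenth exactly, so the quality is perfect.
(Equivalently, a compound perfect octave: a perfect octave plus an octave.)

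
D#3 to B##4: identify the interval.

augmented thirteenth

D to B spans six letter names (D-E-F-G-A-B), plus an octave — that makes it a thirteenth of some quality.
A major thirteenth would be 21 semitones; D#3 to B##4 is 22, one semitone wider, so the interval is augmented.
(Equivalently, a compound augmented sixth: an augmented sixth plus an octave.)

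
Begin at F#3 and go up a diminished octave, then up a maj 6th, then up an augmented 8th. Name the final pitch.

D#6

A diminished octave up from F#3 is F4.
A major sixth up from F4 is D5.
D5 up an augmented octave → D#6 (13 semitones).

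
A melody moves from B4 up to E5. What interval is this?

perfect fourth

B to E spans four letter names (B-C-D-E): a fourth.
The perfect fourth spans 5 semitones, and B4 to E5 is exactly 5 semitones — so this is a perfect fourth.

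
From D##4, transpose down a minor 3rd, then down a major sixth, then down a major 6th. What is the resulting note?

F##2

Down a minor third from D##4: B##3 (3 semitones down).
Down a major sixth from B##3: D##3 (9 semitones down).
A major sixth down from D##3 is F##2.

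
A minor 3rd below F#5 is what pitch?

D#5

Three letter names down from F: D.
Moving 3 semitones down from F#5 (the size of a minor third) reaches D#5.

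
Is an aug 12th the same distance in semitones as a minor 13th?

An augmented twelfth = 20 semitones = a minor thirteenth; enharmonically equal.

Yes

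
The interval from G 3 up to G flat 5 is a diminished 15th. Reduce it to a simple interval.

diminished 8th

Each octave removed subtracts seven from the number: 15 − 7 = 8.
So a diminished fifteenth is an octave plus a diminished octave. The quality is unchanged.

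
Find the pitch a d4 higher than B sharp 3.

E 4

The fourth takes the letter from B up to E.
A diminished fourth spans 4 semitones, so from B#3 the target pitch is E4.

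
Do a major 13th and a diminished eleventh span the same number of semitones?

A major thirteenth spans 21 semitones; a diminished eleventh spans 16 semitones. They differ by 5.

No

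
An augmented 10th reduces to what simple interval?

A3

Each octave removed subtracts seven from the number: 10 − 7 = 3.
Quality carries through unchanged, so the simple form is an augmented third.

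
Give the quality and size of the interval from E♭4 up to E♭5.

E to E is the same letter name, plus an octave: an octave.
Eb4 to Eb5 is 12 semitones, matching the perfect octave exactly, so the quality is perfect.

perfect 8th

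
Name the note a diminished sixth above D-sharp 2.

B-flat 2

The sixth takes the letter from D up to B.
Moving 7 semitones up from D#2 (the size of a diminished sixth) reaches Bb2.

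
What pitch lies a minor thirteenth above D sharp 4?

B 5

Counting six letter names plus an octave up from D lands on B.
Moving 20 semitones up from D#4 (the size of a minor thirteenth) reaches B5.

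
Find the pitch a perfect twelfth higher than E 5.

B 6

The twelfth's letter: E up five letter names plus an octave → B.
A perfect twelfth is 19 semitones; 19 semitones up from E5 gives B6.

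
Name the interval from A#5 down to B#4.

minor seventh

Descending from A#5 to B#4 is the same interval as ascending B#4 to A#5.
B to A spans seven letter names (B-C-D-E-F-G-A) — that makes it a seventh of some quality.
B#4 to A#5 is 10 semitones, a half step short of the major seventh (11), so this is minor.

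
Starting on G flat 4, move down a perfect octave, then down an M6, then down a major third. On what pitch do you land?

G double-flat 2

Gb4 down a perfect octave → Gb3 (12 semitones).
Gb3 down a major sixth → Bbb2 (9 semitones).
A major third down from Bbb2 is Gbb2.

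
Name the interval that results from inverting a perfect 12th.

perfect fourth

First reduce the compound perfect twelfth to its simple form, a perfect fifth.
The rule of nine gives the new number: 9 − 5 = 4, so a fifth becomes a fourth.
Quality inverts too: perfect stays perfect. That makes the inversion a perfect fourth.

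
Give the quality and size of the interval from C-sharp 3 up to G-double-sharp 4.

C to G spans five letter names (C-D-E-F-G), plus an octave: a twelfth.
C#3 to G##4 spans 20 semitones — one semitone wider than the perfect twelfth (19) — giving an augmented twelfth.
(Equivalently, a compound augmented fifth: an augmented fifth plus an octave.)

augmented 12th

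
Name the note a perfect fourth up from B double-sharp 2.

E double-sharp 3

The fourth takes the letter from B up to E.
A perfect fourth spans 5 semitones, so from B##2 the target pitch is E##3.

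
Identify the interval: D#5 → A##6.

D to A spans five letter names (D-E-F-G-A), plus an octave, so the interval is some kind of twelfth.
The perfect twelfth is 19 semitones; here we have 20, one semitone wider: augmented.
(Equivalently, a compound augmented fifth: an augmented fifth plus an octave.)

augmented twelfth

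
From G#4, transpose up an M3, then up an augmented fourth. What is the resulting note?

Up a major third from G#4: B#4 (4 semitones up).
Up an augmented fourth from B#4: E##5 (6 semitones up).

E##5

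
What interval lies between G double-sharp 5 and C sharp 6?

diminished fourth

G to C spans four letter names (G-A-B-C), so the interval is some kind of fourth.
G##5 to C#6 spans 4 semitones — one semitone narrower than the perfect fourth (5) — giving a diminished fourth.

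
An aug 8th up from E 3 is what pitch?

An octave keeps the letter name E, an octave up from E.
Moving 13 semitones up from E3 (the size of an augmented octave) reaches E#4.

E sharp 4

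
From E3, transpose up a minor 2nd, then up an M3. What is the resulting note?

A minor second up from E3 is F3.
Up a major third from F3: A3 (4 semitones up).

A3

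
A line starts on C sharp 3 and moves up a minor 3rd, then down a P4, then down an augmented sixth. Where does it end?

Up a minor third from C#3: E3 (3 semitones up).
E3 down a perfect fourth → B2 (5 semitones).
Down an augmented sixth from B2: Db2 (10 semitones down).

D flat 2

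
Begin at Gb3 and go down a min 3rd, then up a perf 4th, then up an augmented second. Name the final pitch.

B3

A minor third down from Gb3 is Eb3.
Up a perfect fourth from Eb3: Ab3 (5 semitones up).
Up an augmented second from Ab3: B3 (3 semitones up).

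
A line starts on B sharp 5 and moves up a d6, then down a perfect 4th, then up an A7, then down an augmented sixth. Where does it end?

E 6

A diminished sixth up from B#5 is G6.
A perfect fourth down from G6 is D6.
Up an augmented seventh from D6: C##7 (12 semitones up).
Down an augmented sixth from C##7: E6 (10 semitones down).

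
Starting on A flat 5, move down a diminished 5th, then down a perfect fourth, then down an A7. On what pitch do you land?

Down a diminished fifth from Ab5: D5 (6 semitones down).
A perfect fourth down from D5 is A4.
Down an augmented seventh from A4: Bbb3 (12 semitones down).

B double-flat 3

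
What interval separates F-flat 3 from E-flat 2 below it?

minor ninth

Descending from Fb3 to Eb2 is the same interval as ascending Eb2 to Fb3.
E to F spans two letter names (E-F), plus an octave, so the interval is some kind of ninth.
A major ninth would be 14 semitones, but Eb2 to Fb3 is 13 — one semitone narrower, making it a minor ninth.
(Equivalently, a compound minor second: a minor second plus an octave.)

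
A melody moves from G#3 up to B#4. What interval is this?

major tenth

G to B spans three letter names (G-A-B), plus an octave — that makes it a tenth of some quality.
Counting semitones, G#3→B#4 is 16, which is the major tenth.
(Equivalently, a compound major third: a major third plus an octave.)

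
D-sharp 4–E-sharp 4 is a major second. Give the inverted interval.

Interval numbers invert to sum to nine: 2 + 7 = 9, so a second inverts to a seventh.
And major becomes minor under inversion, so we get a minor seventh.

m7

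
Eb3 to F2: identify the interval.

Descending from Eb3 to F2 is the same interval as ascending F2 to Eb3.
F to E spans seven letter names (F-G-A-B-C-D-E) — that makes it a seventh of some quality.
A major seventh would be 11 semitones, but F2 to Eb3 is 10 — one semitone narrower, making it a minor seventh.

minor 7th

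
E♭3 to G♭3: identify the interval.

m3

E to G spans three letter names (E-F-G): a third.
A major third would be 4 semitones, but Eb3 to Gb3 is 3 — one semitone narrower, making it a minor third.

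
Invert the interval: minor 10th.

First reduce the compound minor tenth to its simple form, a minor third.
The rule of nine gives the new number: 9 − 3 = 6, so a third becomes a sixth.
The quality also flips — minor becomes major — giving a major sixth.

major sixth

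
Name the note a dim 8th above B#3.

B4

For an octave the letter name doesn't change: still B, an octave up.
A diminished octave spans 11 semitones, so from B#3 the target pitch is B4.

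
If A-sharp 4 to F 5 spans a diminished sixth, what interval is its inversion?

The rule of nine gives the new number: 9 − 6 = 3, so a sixth becomes a third.
Quality inverts too: diminished becomes augmented. That makes the inversion an augmented third.

A3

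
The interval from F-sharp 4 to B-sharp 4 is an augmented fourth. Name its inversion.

The rule of nine gives the new number: 9 − 4 = 5, so a fourth becomes a fifth.
Quality inverts too: augmented becomes diminished. That makes the inversion a diminished fifth.

diminished 5th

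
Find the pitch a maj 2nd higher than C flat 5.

D flat 5

Counting two letter names up from C lands on D.
A major second is 2 semitones; 2 semitones up from Cb5 gives Db5.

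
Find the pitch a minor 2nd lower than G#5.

F##5

The second takes the letter from G down to F.
A minor second spans 1 semitone, so from G#5 the target pitch is F##5.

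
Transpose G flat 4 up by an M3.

Three letter names up from G: B.
A major third spans 4 semitones, so from Gb4 the target pitch is Bb4.

B flat 4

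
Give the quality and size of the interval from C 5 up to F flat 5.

C to F spans four letter names (C-D-E-F) — that makes it a fourth of some quality.
C5 to Fb5 spans 4 semitones — one semitone narrower than the perfect fourth (5) — giving a diminished fourth.

diminished fourth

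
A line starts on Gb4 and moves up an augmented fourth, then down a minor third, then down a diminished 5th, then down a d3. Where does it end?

B##3

Up an augmented fourth from Gb4: C5 (6 semitones up).
Down a minor third from C5: A4 (3 semitones down).
Down a diminished fifth from A4: D#4 (6 semitones down).
Down a diminished third from D#4: B##3 (2 semitones down).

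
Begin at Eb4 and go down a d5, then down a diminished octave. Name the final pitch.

Eb4 down a diminished fifth → A3 (6 semitones).
A diminished octave down from A3 is A#2.

A#2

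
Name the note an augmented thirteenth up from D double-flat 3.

Counting six letter names plus an octave up from D lands on B.
Moving 22 semitones up from Dbb3 (the size of an augmented thirteenth) reaches Bb4.

B flat 4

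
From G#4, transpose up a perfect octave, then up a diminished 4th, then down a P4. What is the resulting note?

G5

Up a perfect octave from G#4: G#5 (12 semitones up).
A diminished fourth up from G#5 is C6.
C6 down a perfect fourth → G5 (5 semitones).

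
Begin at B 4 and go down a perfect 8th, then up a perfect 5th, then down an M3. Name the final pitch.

A perfect octave down from B4 is B3.
Up a perfect fifth from B3: F#4 (7 semitones up).
F#4 down a major third → D4 (4 semitones).

D 4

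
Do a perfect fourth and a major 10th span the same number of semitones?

A perfect fourth spans 5 semitones; a major tenth spans 16 semitones. They differ by 11.

No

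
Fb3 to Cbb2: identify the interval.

Descending from Fb3 to Cbb2 is the same interval as ascending Cbb2 to Fb3.
C to F spans four letter names (C-D-E-F), plus an octave — that makes it an eleventh of some quality.
Cbb2 to Fb3 spans 18 semitones — one semitone wider than the perfect eleventh (17) — giving an augmented eleventh.
(Equivalently, a compound augmented fourth: an augmented fourth plus an octave.)

augmented 11th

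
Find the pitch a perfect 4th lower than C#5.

Counting four letter names down from C lands on G.
A perfect fourth is 5 semitones; 5 semitones down from C#5 gives G#4.

G#4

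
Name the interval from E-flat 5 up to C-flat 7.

E to C spans six letter names (E-F-G-A-B-C), plus an octave — that makes it a thirteenth of some quality.
At 20 semitones, Eb5→Cb7 falls one short of a major thirteenth: minor.
(Equivalently, a compound minor sixth: a minor sixth plus an octave.)

minor 13th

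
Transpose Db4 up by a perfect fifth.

Five letter names up from D: A.
Moving 7 semitones up from Db4 (the size of a perfect fifth) reaches Ab4.

Ab4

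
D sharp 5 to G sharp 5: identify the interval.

perfect 4th

D to G spans four letter names (D-E-F-G): a fourth.
The perfect fourth spans 5 semitones, and D#5 to G#5 is exactly 5 semitones — so this is a perfect fourth.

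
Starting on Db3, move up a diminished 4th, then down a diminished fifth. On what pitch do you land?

A diminished fourth up from Db3 is Gbb3.
Gbb3 down a diminished fifth → Cb3 (6 semitones).

Cb3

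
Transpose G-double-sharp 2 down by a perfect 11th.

Four letters down from G (plus an octave) reaches D.
A perfect eleventh is 17 semitones; 17 semitones down from G##2 gives D##1.

D-double-sharp 1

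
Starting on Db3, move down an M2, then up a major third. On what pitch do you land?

Down a major second from Db3: Cb3 (2 semitones down).
Cb3 up a major third → Eb3 (4 semitones).

Eb3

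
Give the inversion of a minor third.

Interval numbers invert to sum to nine: 3 + 6 = 9, so a third inverts to a sixth.
And minor becomes major under inversion, so we get a major sixth.

major sixth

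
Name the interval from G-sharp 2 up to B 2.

minor third

G to B spans three letter names (G-A-B): a third.
G#2 to B2 is 3 semitones, a half step short of the major third (4), so this is minor.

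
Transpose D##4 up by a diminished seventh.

Seven letter names up from D: C.
A diminished seventh is 9 semitones; 9 semitones up from D##4 gives C#5.

C#5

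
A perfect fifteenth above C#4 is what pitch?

C#6

A fifteenth keeps the letter name C, two octaves up from C.
A perfect fifteenth is 24 semitones; 24 semitones up from C#4 gives C#6.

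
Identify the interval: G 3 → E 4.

major sixth

G to E spans six letter names (G-A-B-C-D-E), so the interval is some kind of sixth.
The major sixth spans 9 semitones, and G3 to E4 is exactly 9 semitones — so this is a major sixth.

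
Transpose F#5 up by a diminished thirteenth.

Six letters up from F (plus an octave) reaches D.
Moving 19 semitones up from F#5 (the size of a diminished thirteenth) reaches Db7.

Db7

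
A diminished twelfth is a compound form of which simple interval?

Each octave removed subtracts seven from the number: 12 − 7 = 5.
So a diminished twelfth is an octave plus a diminished fifth. The quality is unchanged.

diminished 5th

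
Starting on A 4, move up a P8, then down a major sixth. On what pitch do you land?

A perfect octave up from A4 is A5.
Down a major sixth from A5: C5 (9 semitones down).

C 5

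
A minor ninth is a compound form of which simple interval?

m2

Each octave removed subtracts seven from the number: 9 − 7 = 2.
That makes a minor ninth a compound minor second — an octave plus a minor second.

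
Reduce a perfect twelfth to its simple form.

Subtracting seven from the interval number removes an octave: 12 − 7 = 5.
Quality carries through unchanged, so the simple form is a perfect fifth.

perfect 5th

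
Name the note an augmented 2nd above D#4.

E##4

Two letter names up from D: E.
An augmented second is 3 semitones; 3 semitones up from D#4 gives E##4.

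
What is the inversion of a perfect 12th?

perfect fourth

First reduce the compound perfect twelfth to its simple form, a perfect fifth.
The rule of nine gives the new number: 9 − 5 = 4, so a fifth becomes a fourth.
The quality also flips — perfect stays perfect — giving a perfect fourth.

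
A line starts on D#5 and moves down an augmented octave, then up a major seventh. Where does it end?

Down an augmented octave from D#5: D4 (13 semitones down).
Up a major seventh from D4: C#5 (11 semitones up).

C#5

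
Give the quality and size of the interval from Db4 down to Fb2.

major thirteenth

Descending from Db4 to Fb2 is the same interval as ascending Fb2 to Db4.
F to D spans six letter names (F-G-A-B-C-D), plus an octave, so the interval is some kind of thirteenth.
The major thirteenth spans 21 semitones, and Fb2 to Db4 is exactly 21 semitones — so this is a major thirteenth.
(Equivalently, a compound major sixth: a major sixth plus an octave.)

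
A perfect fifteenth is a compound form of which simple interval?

perfect octave

Subtracting seven from the interval number removes an octave: 15 − 7 = 8.
So a perfect fifteenth is an octave plus a perfect octave. The quality is unchanged.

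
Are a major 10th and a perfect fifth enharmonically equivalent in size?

A major tenth spans 16 semitones; a perfect fifth spans 7 semitones. They differ by 9.

No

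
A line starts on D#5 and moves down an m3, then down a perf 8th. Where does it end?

A minor third down from D#5 is B#4.
A perfect octave down from B#4 is B#3.

B#3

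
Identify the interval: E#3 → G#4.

E to G spans three letter names (E-F-G), plus an octave — that makes it a tenth of some quality.
At 15 semitones, E#3→G#4 falls one short of a major tenth: minor.
(Equivalently, a compound minor third: a minor third plus an octave.)

minor tenth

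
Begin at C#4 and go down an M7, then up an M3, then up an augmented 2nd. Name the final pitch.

G##3

C#4 down a major seventh → D3 (11 semitones).
A major third up from D3 is F#3.
An augmented second up from F#3 is G##3.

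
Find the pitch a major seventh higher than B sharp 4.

A double-sharp 5

Seven letter names up from B: A.
Moving 11 semitones up from B#4 (the size of a major seventh) reaches A##5.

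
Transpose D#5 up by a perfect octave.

D#6

The letter stays D (same as the start), shifted an octave up.
Moving 12 semitones up from D#5 (the size of a perfect octave) reaches D#6.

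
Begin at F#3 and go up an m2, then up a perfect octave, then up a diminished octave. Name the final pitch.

F#3 up a minor second → G3 (1 semitone).
A perfect octave up from G3 is G4.
G4 up a diminished octave → Gb5 (11 semitones).

Gb5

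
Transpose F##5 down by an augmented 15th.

F#3

A fifteenth keeps the letter name F, two octaves down from F.
An augmented fifteenth is 25 semitones; 25 semitones down from F##5 gives F#3.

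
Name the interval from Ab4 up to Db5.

perfect 4th

A to D spans four letter names (A-B-C-D): a fourth.
Ab4 to Db5 is 5 semitones, matching the perfect fourth exactly, so the quality is perfect.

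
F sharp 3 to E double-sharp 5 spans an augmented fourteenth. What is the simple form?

A7

Each octave removed subtracts seven from the number: 14 − 7 = 7.
So an augmented fourteenth is an octave plus an augmented seventh. The quality is unchanged.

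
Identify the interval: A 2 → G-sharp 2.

minor second

Descending from A2 to G#2 is the same interval as ascending G#2 to A2.
G to A spans two letter names (G-A): a second.
A major second would be 2 semitones, but G#2 to A2 is 1 — one semitone narrower, making it a minor second.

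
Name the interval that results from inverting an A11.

diminished 5th

First reduce the compound augmented eleventh to its simple form, an augmented fourth.
The rule of nine gives the new number: 9 − 4 = 5, so a fourth becomes a fifth.
The quality also flips — augmented becomes diminished — giving a diminished fifth.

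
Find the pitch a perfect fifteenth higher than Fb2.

Fb4

A fifteenth keeps the letter name F, two octaves up from F.
A perfect fifteenth is 24 semitones; 24 semitones up from Fb2 gives Fb4.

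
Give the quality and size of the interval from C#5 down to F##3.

Descending from C#5 to F##3 is the same interval as ascending F##3 to C#5.
F to C spans five letter names (F-G-A-B-C), plus an octave, so the interval is some kind of twelfth.
The perfect twelfth is 19 semitones; here we have 18, one semitone narrower: diminished.
(Equivalently, a compound diminished fifth: a diminished fifth plus an octave.)

diminished twelfth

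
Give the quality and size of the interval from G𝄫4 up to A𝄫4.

G to A spans two letter names (G-A) — that makes it a second of some quality.
Gbb4 to Abb4 is 2 semitones, matching the major second exactly, so the quality is major.

major 2nd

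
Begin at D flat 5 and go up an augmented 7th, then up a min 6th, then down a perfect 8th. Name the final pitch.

Db5 up an augmented seventh → C#6 (12 semitones).
A minor sixth up from C#6 is A6.
Down a perfect octave from A6: A5 (12 semitones down).

A 5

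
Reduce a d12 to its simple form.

Take out an octave (7 from the number): 12 − 7 = 5.
Quality carries through unchanged, so the simple form is a diminished fifth.

diminished 5th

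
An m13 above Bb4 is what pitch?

Gb6

Six letters up from B (plus an octave) reaches G.
Moving 20 semitones up from Bb4 (the size of a minor thirteenth) reaches Gb6.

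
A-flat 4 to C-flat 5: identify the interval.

A to C spans three letter names (A-B-C) — that makes it a third of some quality.
Ab4 to Cb5 is 3 semitones, a half step short of the major third (4), so this is minor.

m3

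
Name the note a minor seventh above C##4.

Seven letter names up from C: B.
A minor seventh spans 10 semitones, so from C##4 the target pitch is B#4.

B#4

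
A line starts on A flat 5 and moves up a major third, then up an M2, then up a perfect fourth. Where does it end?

G 6

A major third up from Ab5 is C6.
C6 up a major second → D6 (2 semitones).
Up a perfect fourth from D6: G6 (5 semitones up).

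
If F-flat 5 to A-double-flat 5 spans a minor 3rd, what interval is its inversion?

Interval numbers invert to sum to nine: 3 + 6 = 9, so a third inverts to a sixth.
The quality also flips — minor becomes major — giving a major sixth.

major sixth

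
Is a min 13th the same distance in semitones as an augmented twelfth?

A minor thirteenth = 20 semitones = an augmented twelfth; enharmonically equal.

Yes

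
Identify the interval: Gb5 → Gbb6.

G to G is the same letter name, plus an octave: an octave.
The perfect octave is 12 semitones; here we have 11, one semitone narrower: diminished.

diminished octave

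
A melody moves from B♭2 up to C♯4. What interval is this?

augmented 9th

B to C spans two letter names (B-C), plus an octave: a ninth.
Bb2 to C#4 spans 15 semitones — one semitone wider than the major ninth (14) — giving an augmented ninth.
(Equivalently, a compound augmented second: an augmented second plus an octave.)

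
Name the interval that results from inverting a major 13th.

minor 3rd

First reduce the compound major thirteenth to its simple form, a major sixth.
Inverted interval numbers add to nine, so a sixth pairs with a third (6 + 3 = 9).
And major becomes minor under inversion, so we get a minor third.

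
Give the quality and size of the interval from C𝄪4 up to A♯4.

minor 6th

C to A spans six letter names (C-D-E-F-G-A), so the interval is some kind of sixth.
C##4 to A#4 is 8 semitones, a half step short of the major sixth (9), so this is minor.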